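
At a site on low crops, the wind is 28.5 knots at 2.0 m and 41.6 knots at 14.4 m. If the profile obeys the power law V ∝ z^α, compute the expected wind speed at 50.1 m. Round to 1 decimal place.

52.8 knots

First find α: α = ln(V₂/V₁)/ln(z₂/z₁) = ln(41.6/28.5)/ln(14.4/2.0) = 0.37820/1.97408 = 0.1916
Extrapolate from 14.4 m to 50.1 m: V₃ = 41.6 × (50.1/14.4)^0.1916 = 41.6 × 1.2698 = 52.8238 knots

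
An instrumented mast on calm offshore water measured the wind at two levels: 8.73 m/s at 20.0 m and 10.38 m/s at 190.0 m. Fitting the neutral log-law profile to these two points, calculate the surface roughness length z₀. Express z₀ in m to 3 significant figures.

Log law: V(z) ∝ ln(z/z₀). With r = V₁/V₂ = 8.73/10.38 = 0.84104,
r · ln(z₂/z₀) = ln(z₁/z₀) ⇒ ln z₀ = (ln z₁ − r·ln z₂)/(1 − r)
ln z₀ = (2.99573 − 0.84104×5.24702) / 0.15896 = -8.9156
z₀ = exp(-8.9156) = 0.0001343 m

z₀ ≈ 0.000134 m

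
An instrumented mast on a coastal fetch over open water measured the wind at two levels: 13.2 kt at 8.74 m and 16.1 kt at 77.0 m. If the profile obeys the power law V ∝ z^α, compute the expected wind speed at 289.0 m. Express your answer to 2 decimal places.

18.17 kt

First find α: α = ln(V₂/V₁)/ln(z₂/z₁) = ln(16.1/13.2)/ln(77.0/8.74) = 0.19860/2.17590 = 0.0913
Extrapolate from 77.0 m to 289.0 m: V₃ = 16.1 × (289.0/77.0)^0.0913 = 16.1 × 1.1283 = 18.1658 kt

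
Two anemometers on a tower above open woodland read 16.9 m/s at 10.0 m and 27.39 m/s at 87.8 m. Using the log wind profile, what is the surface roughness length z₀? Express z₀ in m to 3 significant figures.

Log law: V(z) ∝ ln(z/z₀). With r = V₁/V₂ = 16.9/27.39 = 0.61701,
r · ln(z₂/z₀) = ln(z₁/z₀) ⇒ ln z₀ = (ln z₁ − r·ln z₂)/(1 − r)
ln z₀ = (2.30259 − 0.61701×4.47506) / 0.38299 = -1.1974
z₀ = exp(-1.1974) = 0.3020 m

z₀ ≈ 0.302 m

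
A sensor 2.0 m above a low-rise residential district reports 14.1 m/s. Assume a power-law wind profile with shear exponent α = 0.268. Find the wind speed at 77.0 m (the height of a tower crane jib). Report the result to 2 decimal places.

37.51 m/s

Power-law profile: V₂ = V₁ · (z₂/z₁)^α
V₂ = 14.1 × (77.0/2.0)^0.268 = 14.1 × (38.5000)^0.268
    = 14.1 × 2.6601 = 37.5079 m/s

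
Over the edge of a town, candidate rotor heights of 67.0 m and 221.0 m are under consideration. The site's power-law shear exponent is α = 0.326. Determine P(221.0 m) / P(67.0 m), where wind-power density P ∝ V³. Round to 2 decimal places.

3.21

Speed ratio: V_B/V_A = (z_B/z_A)^α = (221.0/67.0)^0.326 = (3.2985)^0.326 = 1.47561
Power-density ratio: P_B/P_A = (V_B/V_A)³ = (1.47561)³ = 3.21303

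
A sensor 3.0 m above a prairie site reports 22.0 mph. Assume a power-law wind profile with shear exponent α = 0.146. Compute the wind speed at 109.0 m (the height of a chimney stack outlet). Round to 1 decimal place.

37.2 mph

Power-law profile: V₂ = V₁ · (z₂/z₁)^α
V₂ = 22.0 × (109.0/3.0)^0.146 = 22.0 × (36.3333)^0.146
    = 22.0 × 1.6897 = 37.1730 mph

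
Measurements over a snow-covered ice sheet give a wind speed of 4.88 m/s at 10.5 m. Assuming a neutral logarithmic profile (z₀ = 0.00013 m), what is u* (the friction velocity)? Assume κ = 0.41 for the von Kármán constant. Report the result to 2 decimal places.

Log law: V(z) = (u*/κ) · ln(z/z₀) ⇒ u* = κ · V / ln(z/z₀)
u* = 0.41 × 4.88 / ln(10.5/0.00013) = 0.41 × 4.88 / 11.2994
   = 2.0008 / 11.2994 = 0.1771 m/s

u* ≈ 0.18 m/s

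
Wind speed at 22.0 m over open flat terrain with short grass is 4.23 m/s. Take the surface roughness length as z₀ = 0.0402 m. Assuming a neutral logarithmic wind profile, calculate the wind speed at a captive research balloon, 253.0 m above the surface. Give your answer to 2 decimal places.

5.87 m/s

Log law: V(z) ∝ ln(z/z₀), so V₂/V₁ = ln(z₂/z₀) / ln(z₁/z₀).
ln(253.0/0.0402) = 8.7473, ln(22.0/0.0402) = 6.3049
V₂ = 4.23 × 8.7473/6.3049 = 4.23 × 1.3874 = 5.8686 m/s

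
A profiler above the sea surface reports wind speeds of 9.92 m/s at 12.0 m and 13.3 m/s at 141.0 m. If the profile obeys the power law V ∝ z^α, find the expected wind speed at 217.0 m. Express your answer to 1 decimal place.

14.0 m/s

First find α: α = ln(V₂/V₁)/ln(z₂/z₁) = ln(13.3/9.92)/ln(141.0/12.0) = 0.29321/2.46385 = 0.1190
Extrapolate from 141.0 m to 217.0 m: V₃ = 13.3 × (217.0/141.0)^0.1190 = 13.3 × 1.0526 = 14.0002 m/s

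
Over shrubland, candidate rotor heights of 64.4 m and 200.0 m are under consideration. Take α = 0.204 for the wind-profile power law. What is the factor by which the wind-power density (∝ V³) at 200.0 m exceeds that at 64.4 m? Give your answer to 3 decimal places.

Speed ratio: V_B/V_A = (z_B/z_A)^α = (200.0/64.4)^0.204 = (3.1056)^0.204 = 1.26008
Power-density ratio: P_B/P_A = (V_B/V_A)³ = (1.26008)³ = 2.00075

2.001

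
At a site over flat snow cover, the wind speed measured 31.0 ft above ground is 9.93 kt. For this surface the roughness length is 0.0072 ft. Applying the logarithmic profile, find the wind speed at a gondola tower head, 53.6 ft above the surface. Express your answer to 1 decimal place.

10.6 kt

Log law: V(z) ∝ ln(z/z₀), so V₂/V₁ = ln(z₂/z₀) / ln(z₁/z₀).
ln(53.6/0.0072) = 8.9152, ln(31.0/0.0072) = 8.3677
V₂ = 9.93 × 8.9152/8.3677 = 9.93 × 1.0654 = 10.5798 kt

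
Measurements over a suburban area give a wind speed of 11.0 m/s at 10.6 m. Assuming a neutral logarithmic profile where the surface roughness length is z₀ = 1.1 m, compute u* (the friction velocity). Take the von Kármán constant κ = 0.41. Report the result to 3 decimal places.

Log law: V(z) = (u*/κ) · ln(z/z₀) ⇒ u* = κ · V / ln(z/z₀)
u* = 0.41 × 11.0 / ln(10.6/1.1) = 0.41 × 11.0 / 2.2655
   = 4.5100 / 2.2655 = 1.9907 m/s

u* ≈ 1.991 m/s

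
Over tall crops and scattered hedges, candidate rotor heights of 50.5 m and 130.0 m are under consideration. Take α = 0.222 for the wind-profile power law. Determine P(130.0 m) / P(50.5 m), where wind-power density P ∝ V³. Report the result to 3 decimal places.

1.877

Speed ratio: V_B/V_A = (z_B/z_A)^α = (130.0/50.5)^0.222 = (2.5743)^0.222 = 1.23357
Power-density ratio: P_B/P_A = (V_B/V_A)³ = (1.23357)³ = 1.87713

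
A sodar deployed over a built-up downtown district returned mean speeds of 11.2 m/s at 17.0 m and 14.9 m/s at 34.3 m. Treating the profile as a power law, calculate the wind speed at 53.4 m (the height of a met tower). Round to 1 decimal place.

First find α: α = ln(V₂/V₁)/ln(z₂/z₁) = ln(14.9/11.2)/ln(34.3/17.0) = 0.28545/0.70193 = 0.4067
Extrapolate from 34.3 m to 53.4 m: V₃ = 14.9 × (53.4/34.3)^0.4067 = 14.9 × 1.1972 = 17.8388 m/s

17.8 m/s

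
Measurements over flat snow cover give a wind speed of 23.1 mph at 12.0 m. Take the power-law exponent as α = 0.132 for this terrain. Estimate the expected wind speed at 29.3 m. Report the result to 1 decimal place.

Power-law profile: V₂ = V₁ · (z₂/z₁)^α
V₂ = 23.1 × (29.3/12.0)^0.132 = 23.1 × (2.4417)^0.132
    = 23.1 × 1.1251 = 25.9888 mph

26.0 mph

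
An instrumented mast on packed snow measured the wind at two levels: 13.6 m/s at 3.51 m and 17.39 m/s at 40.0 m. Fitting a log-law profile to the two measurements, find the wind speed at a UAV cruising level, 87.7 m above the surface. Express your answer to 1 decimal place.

Log law: V ∝ ln(z/z₀). From the pair, with r = V₁/V₂ = 0.78206,
ln z₀ = (ln z₁ − r·ln z₂)/(1 − r) = (1.2556 − 0.78206×3.6889)/0.21794 = -7.4759 → z₀ = 0.0005666 m
V₃ = V₁ · ln(z₃/z₀)/ln(z₁/z₀) = 13.6 × 11.9498/8.7315 = 18.6128 m/s

18.6 m/s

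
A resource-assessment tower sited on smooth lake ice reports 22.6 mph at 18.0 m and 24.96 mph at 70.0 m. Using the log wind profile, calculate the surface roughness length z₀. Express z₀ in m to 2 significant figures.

Log law: V(z) ∝ ln(z/z₀). With r = V₁/V₂ = 22.6/24.96 = 0.90545,
r · ln(z₂/z₀) = ln(z₁/z₀) ⇒ ln z₀ = (ln z₁ − r·ln z₂)/(1 − r)
ln z₀ = (2.89037 − 0.90545×4.24850) / 0.09455 = -10.1154
z₀ = exp(-10.1154) = 0.00004045 m

z₀ ≈ 0.000040 m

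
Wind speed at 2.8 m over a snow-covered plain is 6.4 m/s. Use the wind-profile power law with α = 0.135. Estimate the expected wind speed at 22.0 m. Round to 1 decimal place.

Power-law profile: V₂ = V₁ · (z₂/z₁)^α
V₂ = 6.4 × (22.0/2.8)^0.135 = 6.4 × (7.8571)^0.135
    = 6.4 × 1.3209 = 8.4536 m/s

8.5 m/s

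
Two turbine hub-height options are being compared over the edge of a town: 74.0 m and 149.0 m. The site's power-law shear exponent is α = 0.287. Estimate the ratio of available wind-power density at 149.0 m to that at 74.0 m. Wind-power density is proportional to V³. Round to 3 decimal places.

Speed ratio: V_B/V_A = (z_B/z_A)^α = (149.0/74.0)^0.287 = (2.0135)^0.287 = 1.22246
Power-density ratio: P_B/P_A = (V_B/V_A)³ = (1.22246)³ = 1.82686

1.827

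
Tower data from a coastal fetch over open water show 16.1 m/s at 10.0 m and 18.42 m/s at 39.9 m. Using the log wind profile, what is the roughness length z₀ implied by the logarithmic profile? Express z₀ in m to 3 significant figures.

Log law: V(z) ∝ ln(z/z₀). With r = V₁/V₂ = 16.1/18.42 = 0.87405,
r · ln(z₂/z₀) = ln(z₁/z₀) ⇒ ln z₀ = (ln z₁ − r·ln z₂)/(1 − r)
ln z₀ = (2.30259 − 0.87405×3.68638) / 0.12595 = -7.3004
z₀ = exp(-7.3004) = 0.0006752 m

z₀ ≈ 0.000675 m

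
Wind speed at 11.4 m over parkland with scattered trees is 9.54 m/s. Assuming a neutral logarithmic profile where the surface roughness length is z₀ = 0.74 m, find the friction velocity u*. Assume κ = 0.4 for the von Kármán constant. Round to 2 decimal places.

Log law: V(z) = (u*/κ) · ln(z/z₀) ⇒ u* = κ · V / ln(z/z₀)
u* = 0.4 × 9.54 / ln(11.4/0.74) = 0.4 × 9.54 / 2.7347
   = 3.8160 / 2.7347 = 1.3954 m/s

u* ≈ 1.40 m/s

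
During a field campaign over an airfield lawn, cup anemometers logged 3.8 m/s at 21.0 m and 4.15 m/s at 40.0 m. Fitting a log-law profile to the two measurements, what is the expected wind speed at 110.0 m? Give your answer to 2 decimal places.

Log law: V ∝ ln(z/z₀). From the pair, with r = V₁/V₂ = 0.91566,
ln z₀ = (ln z₁ − r·ln z₂)/(1 − r) = (3.0445 − 0.91566×3.6889)/0.08434 = -3.9514 → z₀ = 0.01923 m
V₃ = V₁ · ln(z₃/z₀)/ln(z₁/z₀) = 3.8 × 8.6518/6.9959 = 4.6995 m/s

4.70 m/s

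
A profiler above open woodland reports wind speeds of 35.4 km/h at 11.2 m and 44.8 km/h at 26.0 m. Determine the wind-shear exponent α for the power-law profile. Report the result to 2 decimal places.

α ≈ 0.28

Power law: V₂/V₁ = (z₂/z₁)^α ⇒ α = ln(V₂/V₁) / ln(z₂/z₁)
α = ln(44.8/35.4) / ln(26.0/11.2) = ln(1.2655) / ln(2.3214)
  = 0.23550 / 0.84218 = 0.27963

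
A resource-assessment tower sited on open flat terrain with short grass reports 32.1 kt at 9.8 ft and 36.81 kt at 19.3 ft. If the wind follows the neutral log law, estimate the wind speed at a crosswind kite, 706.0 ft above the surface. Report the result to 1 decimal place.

Log law: V ∝ ln(z/z₀). From the pair, with r = V₁/V₂ = 0.87205,
ln z₀ = (ln z₁ − r·ln z₂)/(1 − r) = (2.2824 − 0.87205×2.9601)/0.12795 = -2.3365 → z₀ = 0.09667 ft
V₃ = V₁ · ln(z₃/z₀)/ln(z₁/z₀) = 32.1 × 8.8961/4.6189 = 61.8257 kt

61.8 kt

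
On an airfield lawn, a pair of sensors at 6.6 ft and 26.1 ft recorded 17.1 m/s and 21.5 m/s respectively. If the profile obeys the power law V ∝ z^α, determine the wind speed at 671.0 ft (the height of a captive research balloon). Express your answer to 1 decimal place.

36.9 m/s

First find α: α = ln(V₂/V₁)/ln(z₂/z₁) = ln(21.5/17.1)/ln(26.1/6.6) = 0.22897/1.37487 = 0.1665
Extrapolate from 26.1 ft to 671.0 ft: V₃ = 21.5 × (671.0/26.1)^0.1665 = 21.5 × 1.7173 = 36.9214 m/s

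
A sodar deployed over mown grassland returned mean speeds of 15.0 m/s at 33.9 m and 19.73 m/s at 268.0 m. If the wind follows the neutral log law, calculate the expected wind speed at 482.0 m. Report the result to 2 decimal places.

Log law: V ∝ ln(z/z₀). From the pair, with r = V₁/V₂ = 0.76026,
ln z₀ = (ln z₁ − r·ln z₂)/(1 − r) = (3.5234 − 0.76026×5.5910)/0.23974 = -3.0334 → z₀ = 0.04815 m
V₃ = V₁ · ln(z₃/z₀)/ln(z₁/z₀) = 15.0 × 9.2113/6.5568 = 21.0728 m/s

21.07 m/s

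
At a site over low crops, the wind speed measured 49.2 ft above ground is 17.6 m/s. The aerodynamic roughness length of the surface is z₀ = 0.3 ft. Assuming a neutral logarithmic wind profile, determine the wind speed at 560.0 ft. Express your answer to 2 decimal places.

Log law: V(z) ∝ ln(z/z₀), so V₂/V₁ = ln(z₂/z₀) / ln(z₁/z₀).
ln(560.0/0.3) = 7.5319, ln(49.2/0.3) = 5.0999
V₂ = 17.6 × 7.5319/5.0999 = 17.6 × 1.4769 = 25.9932 m/s

25.99 m/s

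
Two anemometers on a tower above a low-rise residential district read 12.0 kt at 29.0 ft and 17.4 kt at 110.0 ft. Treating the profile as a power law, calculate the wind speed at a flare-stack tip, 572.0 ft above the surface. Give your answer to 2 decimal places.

First find α: α = ln(V₂/V₁)/ln(z₂/z₁) = ln(17.4/12.0)/ln(110.0/29.0) = 0.37156/1.33318 = 0.2787
Extrapolate from 110.0 ft to 572.0 ft: V₃ = 17.4 × (572.0/110.0)^0.2787 = 17.4 × 1.5833 = 27.5488 kt

27.55 kt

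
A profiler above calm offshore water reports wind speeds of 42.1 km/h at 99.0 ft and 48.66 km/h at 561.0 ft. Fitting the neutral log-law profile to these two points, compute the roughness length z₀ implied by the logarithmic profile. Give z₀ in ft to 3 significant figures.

Log law: V(z) ∝ ln(z/z₀). With r = V₁/V₂ = 42.1/48.66 = 0.86519,
r · ln(z₂/z₀) = ln(z₁/z₀) ⇒ ln z₀ = (ln z₁ − r·ln z₂)/(1 − r)
ln z₀ = (4.59512 − 0.86519×6.32972) / 0.13481 = -6.5370
z₀ = exp(-6.5370) = 0.001449 ft

z₀ ≈ 0.00145 ft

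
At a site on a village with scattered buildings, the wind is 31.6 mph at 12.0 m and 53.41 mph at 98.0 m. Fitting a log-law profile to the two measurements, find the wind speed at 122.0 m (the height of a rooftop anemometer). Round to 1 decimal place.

55.7 mph

Log law: V ∝ ln(z/z₀). From the pair, with r = V₁/V₂ = 0.59165,
ln z₀ = (ln z₁ − r·ln z₂)/(1 − r) = (2.4849 − 0.59165×4.5850)/0.40835 = -0.5578 → z₀ = 0.5725 m
V₃ = V₁ · ln(z₃/z₀)/ln(z₁/z₀) = 31.6 × 5.3618/3.0427 = 55.6850 mph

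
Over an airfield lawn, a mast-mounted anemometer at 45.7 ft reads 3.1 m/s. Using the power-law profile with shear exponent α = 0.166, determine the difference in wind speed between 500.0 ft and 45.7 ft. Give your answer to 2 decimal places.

Power law: V₂ = V₁ · (z₂/z₁)^α = 3.1 × (10.9409)^0.166 = 4.6115 m/s
ΔV = 4.6115 − 3.1 = 1.5115 m/s

1.51 m/s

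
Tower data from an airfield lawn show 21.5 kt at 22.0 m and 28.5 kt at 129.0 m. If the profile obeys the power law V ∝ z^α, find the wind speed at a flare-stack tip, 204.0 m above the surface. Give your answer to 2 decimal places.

First find α: α = ln(V₂/V₁)/ln(z₂/z₁) = ln(28.5/21.5)/ln(129.0/22.0) = 0.28185/1.76877 = 0.1593
Extrapolate from 129.0 m to 204.0 m: V₃ = 28.5 × (204.0/129.0)^0.1593 = 28.5 × 1.0758 = 30.6593 kt

30.66 kt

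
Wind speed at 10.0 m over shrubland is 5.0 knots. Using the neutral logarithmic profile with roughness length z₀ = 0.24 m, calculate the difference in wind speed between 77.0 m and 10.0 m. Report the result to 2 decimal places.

2.74 knots

Log law: V₂ = V₁ · ln(z₂/z₀)/ln(z₁/z₀) = 5.0 × 5.7709/3.7297 = 7.7364 knots
ΔV = 7.7364 − 5.0 = 2.7364 knots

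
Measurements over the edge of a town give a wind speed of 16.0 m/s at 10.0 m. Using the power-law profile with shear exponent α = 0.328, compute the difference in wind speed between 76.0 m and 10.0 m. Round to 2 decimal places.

Power law: V₂ = V₁ · (z₂/z₁)^α = 16.0 × (7.6000)^0.328 = 31.1191 m/s
ΔV = 31.1191 − 16.0 = 15.1191 m/s

15.12 m/s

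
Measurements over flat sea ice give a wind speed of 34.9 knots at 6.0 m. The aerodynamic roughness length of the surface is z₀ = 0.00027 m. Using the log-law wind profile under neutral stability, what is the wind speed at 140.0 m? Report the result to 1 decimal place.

45.9 knots

Log law: V(z) ∝ ln(z/z₀), so V₂/V₁ = ln(z₂/z₀) / ln(z₁/z₀).
ln(140.0/0.00027) = 13.1587, ln(6.0/0.00027) = 10.0088
V₂ = 34.9 × 13.1587/10.0088 = 34.9 × 1.3147 = 45.8834 knots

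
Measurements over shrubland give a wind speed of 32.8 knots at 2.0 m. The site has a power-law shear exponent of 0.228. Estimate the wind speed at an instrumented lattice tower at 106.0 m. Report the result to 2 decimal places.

Power-law profile: V₂ = V₁ · (z₂/z₁)^α
V₂ = 32.8 × (106.0/2.0)^0.228 = 32.8 × (53.0000)^0.228
    = 32.8 × 2.4725 = 81.0977 knots

81.10 knots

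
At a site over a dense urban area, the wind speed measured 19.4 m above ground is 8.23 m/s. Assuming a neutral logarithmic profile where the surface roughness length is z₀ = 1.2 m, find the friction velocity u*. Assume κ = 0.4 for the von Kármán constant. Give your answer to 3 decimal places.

u* ≈ 1.183 m/s

Log law: V(z) = (u*/κ) · ln(z/z₀) ⇒ u* = κ · V / ln(z/z₀)
u* = 0.4 × 8.23 / ln(19.4/1.2) = 0.4 × 8.23 / 2.7830
   = 3.2920 / 2.7830 = 1.1829 m/s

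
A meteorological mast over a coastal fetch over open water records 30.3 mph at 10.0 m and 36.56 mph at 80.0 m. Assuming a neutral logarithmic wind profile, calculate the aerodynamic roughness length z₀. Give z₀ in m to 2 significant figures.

z₀ ≈ 0.00043 m

Log law: V(z) ∝ ln(z/z₀). With r = V₁/V₂ = 30.3/36.56 = 0.82877,
r · ln(z₂/z₀) = ln(z₁/z₀) ⇒ ln z₀ = (ln z₁ − r·ln z₂)/(1 − r)
ln z₀ = (2.30259 − 0.82877×4.38203) / 0.17123 = -7.7624
z₀ = exp(-7.7624) = 0.0004254 m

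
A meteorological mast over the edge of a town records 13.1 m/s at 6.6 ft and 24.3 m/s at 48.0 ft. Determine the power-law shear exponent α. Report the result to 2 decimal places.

Power law: V₂/V₁ = (z₂/z₁)^α ⇒ α = ln(V₂/V₁) / ln(z₂/z₁)
α = ln(24.3/13.1) / ln(48.0/6.6) = ln(1.8550) / ln(7.2727)
  = 0.61786 / 1.98413 = 0.31140

α ≈ 0.31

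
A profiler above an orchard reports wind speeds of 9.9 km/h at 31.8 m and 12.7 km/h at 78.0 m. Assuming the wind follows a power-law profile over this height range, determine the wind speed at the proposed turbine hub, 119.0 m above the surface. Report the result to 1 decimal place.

14.3 km/h

First find α: α = ln(V₂/V₁)/ln(z₂/z₁) = ln(12.7/9.9)/ln(78.0/31.8) = 0.24907/0.89724 = 0.2776
Extrapolate from 78.0 m to 119.0 m: V₃ = 12.7 × (119.0/78.0)^0.2776 = 12.7 × 1.1244 = 14.2800 km/h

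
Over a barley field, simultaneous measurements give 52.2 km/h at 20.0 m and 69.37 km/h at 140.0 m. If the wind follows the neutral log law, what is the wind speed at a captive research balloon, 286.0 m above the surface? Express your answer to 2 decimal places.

75.67 km/h

Log law: V ∝ ln(z/z₀). From the pair, with r = V₁/V₂ = 0.75249,
ln z₀ = (ln z₁ − r·ln z₂)/(1 − r) = (2.9957 − 0.75249×4.9416)/0.24751 = -2.9202 → z₀ = 0.05392 m
V₃ = V₁ · ln(z₃/z₀)/ln(z₁/z₀) = 52.2 × 8.5762/5.9159 = 75.6732 km/h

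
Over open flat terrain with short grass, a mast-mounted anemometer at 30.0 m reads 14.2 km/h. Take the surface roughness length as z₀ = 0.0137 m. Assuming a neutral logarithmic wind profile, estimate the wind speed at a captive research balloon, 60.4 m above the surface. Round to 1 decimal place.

15.5 km/h

Log law: V(z) ∝ ln(z/z₀), so V₂/V₁ = ln(z₂/z₀) / ln(z₁/z₀).
ln(60.4/0.0137) = 8.3913, ln(30.0/0.0137) = 7.6916
V₂ = 14.2 × 8.3913/7.6916 = 14.2 × 1.0910 = 15.4919 km/h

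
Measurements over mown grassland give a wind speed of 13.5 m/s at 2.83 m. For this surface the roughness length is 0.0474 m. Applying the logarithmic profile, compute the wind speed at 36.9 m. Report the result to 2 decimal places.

21.98 m/s

Log law: V(z) ∝ ln(z/z₀), so V₂/V₁ = ln(z₂/z₀) / ln(z₁/z₀).
ln(36.9/0.0474) = 6.6573, ln(2.83/0.0474) = 4.0894
V₂ = 13.5 × 6.6573/4.0894 = 13.5 × 1.6279 = 21.9773 m/s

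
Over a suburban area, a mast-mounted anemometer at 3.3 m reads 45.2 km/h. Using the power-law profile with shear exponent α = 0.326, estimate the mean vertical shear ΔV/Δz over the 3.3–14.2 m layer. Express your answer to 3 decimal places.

2.526 km/h/m

Power law: V₂ = V₁ · (z₂/z₁)^α = 45.2 × (4.3030)^0.326 = 72.7359 km/h
ΔV/Δz = (72.7359 − 45.2)/(14.2 − 3.3) = 27.5359/10.9000 = 2.52623 km/h/m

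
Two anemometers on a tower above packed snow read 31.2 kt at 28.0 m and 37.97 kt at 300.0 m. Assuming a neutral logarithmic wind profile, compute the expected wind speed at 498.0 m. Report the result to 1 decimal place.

Log law: V ∝ ln(z/z₀). From the pair, with r = V₁/V₂ = 0.82170,
ln z₀ = (ln z₁ − r·ln z₂)/(1 − r) = (3.3322 − 0.82170×5.7038)/0.17830 = -7.5974 → z₀ = 0.0005018 m
V₃ = V₁ · ln(z₃/z₀)/ln(z₁/z₀) = 31.2 × 13.8080/10.9296 = 39.4168 kt

39.4 kt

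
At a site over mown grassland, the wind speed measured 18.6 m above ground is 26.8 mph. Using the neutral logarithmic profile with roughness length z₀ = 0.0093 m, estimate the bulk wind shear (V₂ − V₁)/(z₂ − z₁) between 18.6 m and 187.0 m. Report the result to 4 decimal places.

Log law: V₂ = V₁ · ln(z₂/z₀)/ln(z₁/z₀) = 26.8 × 9.9088/7.6009 = 34.9376 mph
ΔV/Δz = (34.9376 − 26.8)/(187.0 − 18.6) = 8.1376/168.4000 = 0.04832 mph/m

0.0483 mph/m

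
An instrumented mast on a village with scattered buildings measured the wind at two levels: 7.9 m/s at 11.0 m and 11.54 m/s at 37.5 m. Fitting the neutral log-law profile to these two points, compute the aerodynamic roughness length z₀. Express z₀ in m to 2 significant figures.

z₀ ≈ 0.77 m

Log law: V(z) ∝ ln(z/z₀). With r = V₁/V₂ = 7.9/11.54 = 0.68458,
r · ln(z₂/z₀) = ln(z₁/z₀) ⇒ ln z₀ = (ln z₁ − r·ln z₂)/(1 − r)
ln z₀ = (2.39790 − 0.68458×3.62434) / 0.31542 = -0.2639
z₀ = exp(-0.2639) = 0.7681 m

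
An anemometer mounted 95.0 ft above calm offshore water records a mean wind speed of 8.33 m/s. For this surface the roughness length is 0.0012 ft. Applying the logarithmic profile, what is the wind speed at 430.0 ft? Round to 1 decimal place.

Log law: V(z) ∝ ln(z/z₀), so V₂/V₁ = ln(z₂/z₀) / ln(z₁/z₀).
ln(430.0/0.0012) = 12.7892, ln(95.0/0.0012) = 11.2793
V₂ = 8.33 × 12.7892/11.2793 = 8.33 × 1.1339 = 9.4451 m/s

9.4 m/s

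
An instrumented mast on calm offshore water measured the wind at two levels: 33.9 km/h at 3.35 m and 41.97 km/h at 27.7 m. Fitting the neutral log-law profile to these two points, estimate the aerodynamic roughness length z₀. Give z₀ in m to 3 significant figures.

Log law: V(z) ∝ ln(z/z₀). With r = V₁/V₂ = 33.9/41.97 = 0.80772,
r · ln(z₂/z₀) = ln(z₁/z₀) ⇒ ln z₀ = (ln z₁ − r·ln z₂)/(1 − r)
ln z₀ = (1.20896 − 0.80772×3.32143) / 0.19228 = -7.6650
z₀ = exp(-7.6650) = 0.0004690 m

z₀ ≈ 0.000469 m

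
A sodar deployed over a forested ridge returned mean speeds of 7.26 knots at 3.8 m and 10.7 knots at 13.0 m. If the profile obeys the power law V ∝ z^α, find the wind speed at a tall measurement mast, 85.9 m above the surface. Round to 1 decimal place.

First find α: α = ln(V₂/V₁)/ln(z₂/z₁) = ln(10.7/7.26)/ln(13.0/3.8) = 0.38786/1.22995 = 0.3153
Extrapolate from 13.0 m to 85.9 m: V₃ = 10.7 × (85.9/13.0)^0.3153 = 10.7 × 1.8139 = 19.4082 knots

19.4 knots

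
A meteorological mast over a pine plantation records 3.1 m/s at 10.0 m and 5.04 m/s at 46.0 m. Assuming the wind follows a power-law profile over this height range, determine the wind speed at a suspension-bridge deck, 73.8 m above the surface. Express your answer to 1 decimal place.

5.9 m/s

First find α: α = ln(V₂/V₁)/ln(z₂/z₁) = ln(5.04/3.1)/ln(46.0/10.0) = 0.48600/1.52606 = 0.3185
Extrapolate from 46.0 m to 73.8 m: V₃ = 5.04 × (73.8/46.0)^0.3185 = 5.04 × 1.1625 = 5.8588 m/s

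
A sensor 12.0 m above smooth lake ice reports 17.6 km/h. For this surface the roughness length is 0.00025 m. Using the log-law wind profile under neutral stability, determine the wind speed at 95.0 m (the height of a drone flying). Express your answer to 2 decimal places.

20.98 km/h

Log law: V(z) ∝ ln(z/z₀), so V₂/V₁ = ln(z₂/z₀) / ln(z₁/z₀).
ln(95.0/0.00025) = 12.8479, ln(12.0/0.00025) = 10.7790
V₂ = 17.6 × 12.8479/10.7790 = 17.6 × 1.1919 = 20.9782 km/h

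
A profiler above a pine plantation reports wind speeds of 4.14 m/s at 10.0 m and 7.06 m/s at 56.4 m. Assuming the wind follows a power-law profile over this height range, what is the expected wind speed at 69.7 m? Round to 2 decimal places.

7.54 m/s

First find α: α = ln(V₂/V₁)/ln(z₂/z₁) = ln(7.06/4.14)/ln(56.4/10.0) = 0.53375/1.72988 = 0.3085
Extrapolate from 56.4 m to 69.7 m: V₃ = 7.06 × (69.7/56.4)^0.3085 = 7.06 × 1.0675 = 7.5366 m/s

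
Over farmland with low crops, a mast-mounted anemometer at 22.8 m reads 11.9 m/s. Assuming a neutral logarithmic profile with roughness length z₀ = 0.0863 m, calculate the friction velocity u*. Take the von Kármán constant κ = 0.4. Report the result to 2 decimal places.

Log law: V(z) = (u*/κ) · ln(z/z₀) ⇒ u* = κ · V / ln(z/z₀)
u* = 0.4 × 11.9 / ln(22.8/0.0863) = 0.4 × 11.9 / 5.5767
   = 4.7600 / 5.5767 = 0.8536 m/s

u* ≈ 0.85 m/s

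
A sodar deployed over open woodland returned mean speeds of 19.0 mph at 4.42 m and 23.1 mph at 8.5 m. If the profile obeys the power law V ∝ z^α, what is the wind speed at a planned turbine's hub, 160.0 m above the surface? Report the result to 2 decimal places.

55.53 mph

First find α: α = ln(V₂/V₁)/ln(z₂/z₁) = ln(23.1/19.0)/ln(8.5/4.42) = 0.19539/0.65393 = 0.2988
Extrapolate from 8.5 m to 160.0 m: V₃ = 23.1 × (160.0/8.5)^0.2988 = 23.1 × 2.4037 = 55.5256 mph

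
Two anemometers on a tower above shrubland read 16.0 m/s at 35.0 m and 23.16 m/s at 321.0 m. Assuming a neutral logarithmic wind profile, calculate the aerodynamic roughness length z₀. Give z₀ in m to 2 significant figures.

Log law: V(z) ∝ ln(z/z₀). With r = V₁/V₂ = 16.0/23.16 = 0.69085,
r · ln(z₂/z₀) = ln(z₁/z₀) ⇒ ln z₀ = (ln z₁ − r·ln z₂)/(1 − r)
ln z₀ = (3.55535 − 0.69085×5.77144) / 0.30915 = -1.3968
z₀ = exp(-1.3968) = 0.2474 m

z₀ ≈ 0.25 m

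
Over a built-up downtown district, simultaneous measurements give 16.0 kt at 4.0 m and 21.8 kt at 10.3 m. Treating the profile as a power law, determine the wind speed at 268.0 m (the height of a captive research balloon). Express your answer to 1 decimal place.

63.3 kt

First find α: α = ln(V₂/V₁)/ln(z₂/z₁) = ln(21.8/16.0)/ln(10.3/4.0) = 0.30932/0.94585 = 0.3270
Extrapolate from 10.3 m to 268.0 m: V₃ = 21.8 × (268.0/10.3)^0.3270 = 21.8 × 2.9030 = 63.2851 kt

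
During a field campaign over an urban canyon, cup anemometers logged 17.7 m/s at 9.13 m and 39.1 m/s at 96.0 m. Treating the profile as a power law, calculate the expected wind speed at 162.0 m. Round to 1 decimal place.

46.6 m/s

First find α: α = ln(V₂/V₁)/ln(z₂/z₁) = ln(39.1/17.7)/ln(96.0/9.13) = 0.79256/2.35278 = 0.3369
Extrapolate from 96.0 m to 162.0 m: V₃ = 39.1 × (162.0/96.0)^0.3369 = 39.1 × 1.1927 = 46.6365 m/s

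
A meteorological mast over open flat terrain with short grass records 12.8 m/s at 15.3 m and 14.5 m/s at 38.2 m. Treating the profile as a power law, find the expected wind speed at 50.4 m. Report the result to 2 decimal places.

15.06 m/s

First find α: α = ln(V₂/V₁)/ln(z₂/z₁) = ln(14.5/12.8)/ln(38.2/15.3) = 0.12470/0.91498 = 0.1363
Extrapolate from 38.2 m to 50.4 m: V₃ = 14.5 × (50.4/38.2)^0.1363 = 14.5 × 1.0385 = 15.0582 m/s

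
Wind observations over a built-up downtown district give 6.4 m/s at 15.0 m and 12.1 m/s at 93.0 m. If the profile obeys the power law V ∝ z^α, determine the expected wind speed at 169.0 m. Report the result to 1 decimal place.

14.9 m/s

First find α: α = ln(V₂/V₁)/ln(z₂/z₁) = ln(12.1/6.4)/ln(93.0/15.0) = 0.63691/1.82455 = 0.3491
Extrapolate from 93.0 m to 169.0 m: V₃ = 12.1 × (169.0/93.0)^0.3491 = 12.1 × 1.2318 = 14.9052 m/s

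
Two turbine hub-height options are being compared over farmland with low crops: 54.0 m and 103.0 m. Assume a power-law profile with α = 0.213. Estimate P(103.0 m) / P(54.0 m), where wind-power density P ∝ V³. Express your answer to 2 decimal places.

1.51

Speed ratio: V_B/V_A = (z_B/z_A)^α = (103.0/54.0)^0.213 = (1.9074)^0.213 = 1.14745
Power-density ratio: P_B/P_A = (V_B/V_A)³ = (1.14745)³ = 1.51079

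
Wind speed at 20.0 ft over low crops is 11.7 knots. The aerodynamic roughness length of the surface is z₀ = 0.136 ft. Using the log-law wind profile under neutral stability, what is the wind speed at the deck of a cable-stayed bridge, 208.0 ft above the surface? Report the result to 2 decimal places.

Log law: V(z) ∝ ln(z/z₀), so V₂/V₁ = ln(z₂/z₀) / ln(z₁/z₀).
ln(208.0/0.136) = 7.3326, ln(20.0/0.136) = 4.9908
V₂ = 11.7 × 7.3326/4.9908 = 11.7 × 1.4692 = 17.1899 knots

17.19 knots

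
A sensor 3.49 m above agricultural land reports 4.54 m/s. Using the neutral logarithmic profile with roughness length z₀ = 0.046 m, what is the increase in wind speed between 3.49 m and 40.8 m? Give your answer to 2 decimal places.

Log law: V₂ = V₁ · ln(z₂/z₀)/ln(z₁/z₀) = 4.54 × 6.7878/4.3290 = 7.1186 m/s
ΔV = 7.1186 − 4.54 = 2.5786 m/s

2.58 m/s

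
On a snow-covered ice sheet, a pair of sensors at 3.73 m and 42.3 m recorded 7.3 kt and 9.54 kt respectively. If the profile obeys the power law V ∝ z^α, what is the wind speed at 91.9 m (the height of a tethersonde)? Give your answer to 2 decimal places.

First find α: α = ln(V₂/V₁)/ln(z₂/z₁) = ln(9.54/7.3)/ln(42.3/3.73) = 0.26762/2.42838 = 0.1102
Extrapolate from 42.3 m to 91.9 m: V₃ = 9.54 × (91.9/42.3)^0.1102 = 9.54 × 1.0893 = 10.3917 kt

10.39 kt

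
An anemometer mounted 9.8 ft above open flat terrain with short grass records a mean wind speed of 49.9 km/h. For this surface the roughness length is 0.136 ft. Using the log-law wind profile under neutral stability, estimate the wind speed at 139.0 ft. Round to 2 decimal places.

80.84 km/h

Log law: V(z) ∝ ln(z/z₀), so V₂/V₁ = ln(z₂/z₀) / ln(z₁/z₀).
ln(139.0/0.136) = 6.9296, ln(9.8/0.136) = 4.2775
V₂ = 49.9 × 6.9296/4.2775 = 49.9 × 1.6200 = 80.8386 km/h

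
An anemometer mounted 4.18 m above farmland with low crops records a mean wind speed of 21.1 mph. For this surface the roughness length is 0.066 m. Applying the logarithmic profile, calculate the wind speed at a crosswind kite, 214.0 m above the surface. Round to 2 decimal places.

41.12 mph

Log law: V(z) ∝ ln(z/z₀), so V₂/V₁ = ln(z₂/z₀) / ln(z₁/z₀).
ln(214.0/0.066) = 8.0841, ln(4.18/0.066) = 4.1484
V₂ = 21.1 × 8.0841/4.1484 = 21.1 × 1.9487 = 41.1179 mph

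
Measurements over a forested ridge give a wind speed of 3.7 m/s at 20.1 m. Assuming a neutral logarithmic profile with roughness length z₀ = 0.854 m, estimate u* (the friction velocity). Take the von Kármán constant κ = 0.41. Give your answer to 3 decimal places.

u* ≈ 0.480 m/s

Log law: V(z) = (u*/κ) · ln(z/z₀) ⇒ u* = κ · V / ln(z/z₀)
u* = 0.41 × 3.7 / ln(20.1/0.854) = 0.41 × 3.7 / 3.1585
   = 1.5170 / 3.1585 = 0.4803 m/s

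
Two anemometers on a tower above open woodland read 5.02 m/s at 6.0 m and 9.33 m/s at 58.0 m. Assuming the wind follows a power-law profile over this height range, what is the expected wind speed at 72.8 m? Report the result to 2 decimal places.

First find α: α = ln(V₂/V₁)/ln(z₂/z₁) = ln(9.33/5.02)/ln(58.0/6.0) = 0.61981/2.26868 = 0.2732
Extrapolate from 58.0 m to 72.8 m: V₃ = 9.33 × (72.8/58.0)^0.2732 = 9.33 × 1.0641 = 9.9277 m/s

9.93 m/s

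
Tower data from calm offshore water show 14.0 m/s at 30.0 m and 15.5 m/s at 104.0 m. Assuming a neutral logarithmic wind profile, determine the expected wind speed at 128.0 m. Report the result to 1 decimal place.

Log law: V ∝ ln(z/z₀). From the pair, with r = V₁/V₂ = 0.90323,
ln z₀ = (ln z₁ − r·ln z₂)/(1 − r) = (3.4012 − 0.90323×4.6444)/0.09677 = -8.2019 → z₀ = 0.0002741 m
V₃ = V₁ · ln(z₃/z₀)/ln(z₁/z₀) = 14.0 × 13.0540/11.6031 = 15.7505 m/s

15.8 m/s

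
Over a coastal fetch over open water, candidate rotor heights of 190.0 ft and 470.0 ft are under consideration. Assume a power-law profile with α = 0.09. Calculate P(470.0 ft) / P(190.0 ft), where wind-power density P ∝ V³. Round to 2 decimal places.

Speed ratio: V_B/V_A = (z_B/z_A)^α = (470.0/190.0)^0.09 = (2.4737)^0.09 = 1.08493
Power-density ratio: P_B/P_A = (V_B/V_A)³ = (1.08493)³ = 1.27704

1.28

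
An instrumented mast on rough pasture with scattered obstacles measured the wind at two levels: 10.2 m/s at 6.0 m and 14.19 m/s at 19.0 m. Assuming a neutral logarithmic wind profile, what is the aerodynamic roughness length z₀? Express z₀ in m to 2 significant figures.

Log law: V(z) ∝ ln(z/z₀). With r = V₁/V₂ = 10.2/14.19 = 0.71882,
r · ln(z₂/z₀) = ln(z₁/z₀) ⇒ ln z₀ = (ln z₁ − r·ln z₂)/(1 − r)
ln z₀ = (1.79176 − 0.71882×2.94444) / 0.28118 = -1.1549
z₀ = exp(-1.1549) = 0.3151 m

z₀ ≈ 0.32 m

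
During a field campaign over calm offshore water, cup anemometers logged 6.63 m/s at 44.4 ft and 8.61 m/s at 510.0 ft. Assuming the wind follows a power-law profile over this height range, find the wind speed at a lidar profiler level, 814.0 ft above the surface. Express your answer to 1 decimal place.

9.1 m/s

First find α: α = ln(V₂/V₁)/ln(z₂/z₁) = ln(8.61/6.63)/ln(510.0/44.4) = 0.26132/2.44117 = 0.1070
Extrapolate from 510.0 ft to 814.0 ft: V₃ = 8.61 × (814.0/510.0)^0.1070 = 8.61 × 1.0513 = 9.0519 m/s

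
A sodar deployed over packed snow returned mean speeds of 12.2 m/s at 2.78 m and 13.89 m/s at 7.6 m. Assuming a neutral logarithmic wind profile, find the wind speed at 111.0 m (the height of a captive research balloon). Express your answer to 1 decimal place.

18.4 m/s

Log law: V ∝ ln(z/z₀). From the pair, with r = V₁/V₂ = 0.87833,
ln z₀ = (ln z₁ − r·ln z₂)/(1 − r) = (1.0225 − 0.87833×2.0281)/0.12167 = -6.2376 → z₀ = 0.001955 m
V₃ = V₁ · ln(z₃/z₀)/ln(z₁/z₀) = 12.2 × 10.9471/7.2601 = 18.3959 m/s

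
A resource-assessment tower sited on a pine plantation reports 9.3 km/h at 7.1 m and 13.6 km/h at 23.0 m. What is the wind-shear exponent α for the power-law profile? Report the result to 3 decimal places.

α ≈ 0.323

Power law: V₂/V₁ = (z₂/z₁)^α ⇒ α = ln(V₂/V₁) / ln(z₂/z₁)
α = ln(13.6/9.3) / ln(23.0/7.1) = ln(1.4624) / ln(3.2394)
  = 0.38006 / 1.17540 = 0.32334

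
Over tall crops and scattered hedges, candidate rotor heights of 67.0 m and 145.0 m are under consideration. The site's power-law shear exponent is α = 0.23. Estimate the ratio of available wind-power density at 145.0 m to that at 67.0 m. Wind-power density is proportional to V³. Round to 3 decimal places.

1.704

Speed ratio: V_B/V_A = (z_B/z_A)^α = (145.0/67.0)^0.23 = (2.1642)^0.23 = 1.19431
Power-density ratio: P_B/P_A = (V_B/V_A)³ = (1.19431)³ = 1.70354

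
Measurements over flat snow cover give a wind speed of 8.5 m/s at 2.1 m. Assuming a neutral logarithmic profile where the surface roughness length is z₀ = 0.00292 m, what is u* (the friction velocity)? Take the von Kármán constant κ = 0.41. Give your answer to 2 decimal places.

u* ≈ 0.53 m/s

Log law: V(z) = (u*/κ) · ln(z/z₀) ⇒ u* = κ · V / ln(z/z₀)
u* = 0.41 × 8.5 / ln(2.1/0.00292) = 0.41 × 8.5 / 6.5781
   = 3.4850 / 6.5781 = 0.5298 m/s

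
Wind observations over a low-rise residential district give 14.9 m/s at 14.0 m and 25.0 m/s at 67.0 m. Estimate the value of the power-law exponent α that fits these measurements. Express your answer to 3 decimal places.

α ≈ 0.331

Power law: V₂/V₁ = (z₂/z₁)^α ⇒ α = ln(V₂/V₁) / ln(z₂/z₁)
α = ln(25.0/14.9) / ln(67.0/14.0) = ln(1.6779) / ln(4.7857)
  = 0.51751 / 1.56564 = 0.33055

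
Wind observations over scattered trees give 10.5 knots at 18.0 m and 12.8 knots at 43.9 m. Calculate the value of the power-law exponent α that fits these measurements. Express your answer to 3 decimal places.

Power law: V₂/V₁ = (z₂/z₁)^α ⇒ α = ln(V₂/V₁) / ln(z₂/z₁)
α = ln(12.8/10.5) / ln(43.9/18.0) = ln(1.2190) / ln(2.4389)
  = 0.19807 / 0.89154 = 0.22217

α ≈ 0.222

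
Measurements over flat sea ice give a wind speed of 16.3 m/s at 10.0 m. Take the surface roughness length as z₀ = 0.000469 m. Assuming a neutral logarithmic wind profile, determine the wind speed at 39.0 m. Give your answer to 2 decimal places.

18.53 m/s

Log law: V(z) ∝ ln(z/z₀), so V₂/V₁ = ln(z₂/z₀) / ln(z₁/z₀).
ln(39.0/0.000469) = 11.3285, ln(10.0/0.000469) = 9.9675
V₂ = 16.3 × 11.3285/9.9675 = 16.3 × 1.1365 = 18.5256 m/s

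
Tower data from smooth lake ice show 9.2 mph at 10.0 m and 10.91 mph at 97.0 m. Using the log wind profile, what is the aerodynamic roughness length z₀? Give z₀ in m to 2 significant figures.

Log law: V(z) ∝ ln(z/z₀). With r = V₁/V₂ = 9.2/10.91 = 0.84326,
r · ln(z₂/z₀) = ln(z₁/z₀) ⇒ ln z₀ = (ln z₁ − r·ln z₂)/(1 − r)
ln z₀ = (2.30259 − 0.84326×4.57471) / 0.15674 = -9.9217
z₀ = exp(-9.9217) = 0.00004910 m

z₀ ≈ 0.000049 m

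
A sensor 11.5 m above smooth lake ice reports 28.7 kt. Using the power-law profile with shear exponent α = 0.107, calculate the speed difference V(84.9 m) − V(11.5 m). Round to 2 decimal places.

Power law: V₂ = V₁ · (z₂/z₁)^α = 28.7 × (7.3826)^0.107 = 35.5451 kt
ΔV = 35.5451 − 28.7 = 6.8451 kt

6.85 kt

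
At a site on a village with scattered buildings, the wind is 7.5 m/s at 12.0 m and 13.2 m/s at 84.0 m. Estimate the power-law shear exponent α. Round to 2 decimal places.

Power law: V₂/V₁ = (z₂/z₁)^α ⇒ α = ln(V₂/V₁) / ln(z₂/z₁)
α = ln(13.2/7.5) / ln(84.0/12.0) = ln(1.7600) / ln(7.0000)
  = 0.56531 / 1.94591 = 0.29051

α ≈ 0.29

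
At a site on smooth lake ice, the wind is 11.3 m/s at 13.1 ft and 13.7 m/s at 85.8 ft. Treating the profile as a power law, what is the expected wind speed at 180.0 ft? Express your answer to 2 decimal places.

14.78 m/s

First find α: α = ln(V₂/V₁)/ln(z₂/z₁) = ln(13.7/11.3)/ln(85.8/13.1) = 0.19259/1.87941 = 0.1025
Extrapolate from 85.8 ft to 180.0 ft: V₃ = 13.7 × (180.0/85.8)^0.1025 = 13.7 × 1.0789 = 14.7807 m/s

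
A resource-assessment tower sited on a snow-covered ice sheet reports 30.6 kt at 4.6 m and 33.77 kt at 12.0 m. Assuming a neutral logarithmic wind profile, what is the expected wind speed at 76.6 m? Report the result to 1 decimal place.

Log law: V ∝ ln(z/z₀). From the pair, with r = V₁/V₂ = 0.90613,
ln z₀ = (ln z₁ − r·ln z₂)/(1 − r) = (1.5261 − 0.90613×2.4849)/0.09387 = -7.7297 → z₀ = 0.0004396 m
V₃ = V₁ · ln(z₃/z₀)/ln(z₁/z₀) = 30.6 × 12.0683/9.2558 = 39.8984 kt

39.9 kt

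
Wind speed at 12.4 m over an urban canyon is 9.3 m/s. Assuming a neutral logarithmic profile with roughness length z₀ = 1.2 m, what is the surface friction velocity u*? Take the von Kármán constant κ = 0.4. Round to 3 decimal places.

Log law: V(z) = (u*/κ) · ln(z/z₀) ⇒ u* = κ · V / ln(z/z₀)
u* = 0.4 × 9.3 / ln(12.4/1.2) = 0.4 × 9.3 / 2.3354
   = 3.7200 / 2.3354 = 1.5929 m/s

u* ≈ 1.593 m/s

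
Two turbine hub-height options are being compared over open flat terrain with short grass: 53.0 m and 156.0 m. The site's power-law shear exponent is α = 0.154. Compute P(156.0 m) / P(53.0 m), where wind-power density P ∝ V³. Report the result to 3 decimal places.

1.647

Speed ratio: V_B/V_A = (z_B/z_A)^α = (156.0/53.0)^0.154 = (2.9434)^0.154 = 1.18087
Power-density ratio: P_B/P_A = (V_B/V_A)³ = (1.18087)³ = 1.64668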